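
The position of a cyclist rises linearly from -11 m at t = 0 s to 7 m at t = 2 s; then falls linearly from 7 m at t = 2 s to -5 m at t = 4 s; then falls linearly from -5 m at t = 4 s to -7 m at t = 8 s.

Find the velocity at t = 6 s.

-0.5 m/s

Velocity is the slope of the x-t graph on 4–8 s: (-7 − -5)/(8 − 4) = -0.5 m/s.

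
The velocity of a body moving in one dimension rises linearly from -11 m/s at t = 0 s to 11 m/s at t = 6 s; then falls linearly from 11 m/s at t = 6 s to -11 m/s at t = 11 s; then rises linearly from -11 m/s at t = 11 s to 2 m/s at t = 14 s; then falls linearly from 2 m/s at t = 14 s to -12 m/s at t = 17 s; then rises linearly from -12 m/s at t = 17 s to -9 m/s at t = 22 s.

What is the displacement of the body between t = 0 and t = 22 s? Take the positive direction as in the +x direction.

Displacement is the signed area under the v-t curve.
0–6 s: ½(-11 + 11)(6) = 0 m
6–11 s: ½(11 + -11)(5) = 0 m
11–14 s: ½(-11 + 2)(3) = -13.5 m
14–17 s: ½(2 + -12)(3) = -15 m
17–22 s: ½(-12 + -9)(5) = -52.5 m
Net displacement = -81 m

-81 m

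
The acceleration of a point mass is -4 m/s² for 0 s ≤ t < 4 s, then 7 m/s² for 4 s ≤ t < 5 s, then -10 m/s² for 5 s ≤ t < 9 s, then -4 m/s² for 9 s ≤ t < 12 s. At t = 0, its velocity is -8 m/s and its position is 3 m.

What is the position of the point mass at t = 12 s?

On each constant-a segment, Δv = aΔt and Δx = v₀Δt + ½aΔt²; chain segment to segment.
0–4 s: v starts -8 m/s; Δx = -8·4 + ½·-4·4² = -64 m; v ends -24 m/s.
4–5 s: v starts -24 m/s; Δx = -24·1 + ½·7·1² = -20.5 m; v ends -17 m/s.
5–9 s: v starts -17 m/s; Δx = -17·4 + ½·-10·4² = -148 m; v ends -57 m/s.
9–12 s: v starts -57 m/s; Δx = -57·3 + ½·-4·3² = -189 m; v ends -69 m/s.
x(12) = 3 + Σ Δx = -418.5 m.

-418.5 m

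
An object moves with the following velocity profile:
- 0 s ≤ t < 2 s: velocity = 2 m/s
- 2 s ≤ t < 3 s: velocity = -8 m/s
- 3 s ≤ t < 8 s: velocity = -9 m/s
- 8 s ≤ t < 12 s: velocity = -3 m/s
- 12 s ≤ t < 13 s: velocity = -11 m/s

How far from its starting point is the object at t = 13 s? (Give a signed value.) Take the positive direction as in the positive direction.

Net displacement equals the area under the velocity-time graph (areas below the axis count negative).
0–2 s: 2 × 2 = 4 m
2–3 s: -8 × 1 = -8 m
3–8 s: -9 × 5 = -45 m
8–12 s: -3 × 4 = -12 m
12–13 s: -11 × 1 = -11 m
Net displacement = -72 m

-72 m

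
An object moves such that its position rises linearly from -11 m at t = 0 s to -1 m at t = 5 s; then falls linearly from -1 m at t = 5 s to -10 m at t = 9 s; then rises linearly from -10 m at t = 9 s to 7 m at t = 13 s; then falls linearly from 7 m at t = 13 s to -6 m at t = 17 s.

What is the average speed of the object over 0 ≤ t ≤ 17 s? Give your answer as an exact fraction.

Average speed = (total path length)/(elapsed time); on a piecewise-linear x-t graph the path length is Σ|Δx|.
0–5 s: |Δx| = |-1 − -11| = 10 m
5–9 s: |Δx| = |-10 − -1| = 9 m
9–13 s: |Δx| = |7 − -10| = 17 m
13–17 s: |Δx| = |-6 − 7| = 13 m
Total path = 49 m; average speed = 49/17 = 49/17 m/s.

49/17 m/s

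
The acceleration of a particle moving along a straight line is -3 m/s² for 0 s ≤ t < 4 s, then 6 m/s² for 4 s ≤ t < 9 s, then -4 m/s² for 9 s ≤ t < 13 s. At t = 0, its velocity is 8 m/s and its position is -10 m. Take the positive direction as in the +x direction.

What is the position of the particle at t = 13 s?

On each constant-a segment, Δv = aΔt and Δx = v₀Δt + ½aΔt²; chain segment to segment.
0–4 s: v starts 8 m/s; Δx = 8·4 + ½·-3·4² = 8 m; v ends -4 m/s.
4–9 s: v starts -4 m/s; Δx = -4·5 + ½·6·5² = 55 m; v ends 26 m/s.
9–13 s: v starts 26 m/s; Δx = 26·4 + ½·-4·4² = 72 m; v ends 10 m/s.
x(13) = -10 + Σ Δx = 125 m.

125 m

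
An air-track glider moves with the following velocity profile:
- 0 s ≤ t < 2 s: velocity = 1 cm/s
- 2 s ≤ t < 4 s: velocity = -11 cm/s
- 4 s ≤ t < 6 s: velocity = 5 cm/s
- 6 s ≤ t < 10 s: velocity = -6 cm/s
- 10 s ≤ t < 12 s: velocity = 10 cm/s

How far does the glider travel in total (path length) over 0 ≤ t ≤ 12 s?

Total distance travelled is ∫|v| dt — sum the magnitudes of each area piece.
0–2 s: |1| × 2 = 2 cm
2–4 s: |-11| × 2 = 22 cm
4–6 s: |5| × 2 = 10 cm
6–10 s: |-6| × 4 = 24 cm
10–12 s: |10| × 2 = 20 cm
Total distance = 78 cm

78 cm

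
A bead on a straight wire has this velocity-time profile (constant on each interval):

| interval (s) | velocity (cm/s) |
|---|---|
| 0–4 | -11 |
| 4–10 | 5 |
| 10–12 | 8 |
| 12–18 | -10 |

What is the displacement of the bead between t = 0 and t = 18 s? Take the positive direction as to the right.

Net displacement equals the area under the velocity-time graph (areas below the axis count negative).
0–4 s: -11 × 4 = -44 cm
4–10 s: 5 × 6 = 30 cm
10–12 s: 8 × 2 = 16 cm
12–18 s: -10 × 6 = -60 cm
Net displacement = -58 cm

-58 cm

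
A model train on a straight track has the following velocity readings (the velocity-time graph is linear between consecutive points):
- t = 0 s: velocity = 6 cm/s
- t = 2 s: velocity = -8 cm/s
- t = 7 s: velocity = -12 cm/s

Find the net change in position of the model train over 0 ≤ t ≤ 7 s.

Net displacement equals the area under the velocity-time graph (areas below the axis count negative).
0–2 s: ½(6 + -8)(2) = -2 cm
2–7 s: ½(-8 + -12)(5) = -50 cm
Net displacement = -52 cm

-52 cm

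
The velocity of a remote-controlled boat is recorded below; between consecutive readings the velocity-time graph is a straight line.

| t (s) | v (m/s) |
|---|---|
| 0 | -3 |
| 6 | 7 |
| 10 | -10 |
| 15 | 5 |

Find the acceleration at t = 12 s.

3 m/s²

Acceleration is the slope of the v-t graph on 10–15 s: (5 − -10)/(15 − 10) = 3 m/s².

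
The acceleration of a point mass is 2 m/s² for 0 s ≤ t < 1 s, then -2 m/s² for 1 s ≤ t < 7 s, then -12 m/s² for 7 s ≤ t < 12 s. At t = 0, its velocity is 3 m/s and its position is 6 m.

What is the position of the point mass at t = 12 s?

-181 m

On each constant-a segment, Δv = aΔt and Δx = v₀Δt + ½aΔt²; chain segment to segment.
0–1 s: v starts 3 m/s; Δx = 3·1 + ½·2·1² = 4 m; v ends 5 m/s.
1–7 s: v starts 5 m/s; Δx = 5·6 + ½·-2·6² = -6 m; v ends -7 m/s.
7–12 s: v starts -7 m/s; Δx = -7·5 + ½·-12·5² = -185 m; v ends -67 m/s.
x(12) = 6 + Σ Δx = -181 m.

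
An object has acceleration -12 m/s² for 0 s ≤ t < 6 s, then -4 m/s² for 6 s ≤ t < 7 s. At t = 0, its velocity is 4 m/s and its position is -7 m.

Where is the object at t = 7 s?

On each constant-a segment, Δv = aΔt and Δx = v₀Δt + ½aΔt²; chain segment to segment.
0–6 s: v starts 4 m/s; Δx = 4·6 + ½·-12·6² = -192 m; v ends -68 m/s.
6–7 s: v starts -68 m/s; Δx = -68·1 + ½·-4·1² = -70 m; v ends -72 m/s.
x(7) = -7 + Σ Δx = -269 m.

-269 m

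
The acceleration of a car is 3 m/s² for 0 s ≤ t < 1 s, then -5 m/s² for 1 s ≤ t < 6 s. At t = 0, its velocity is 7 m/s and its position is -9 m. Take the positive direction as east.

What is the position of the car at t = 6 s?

-13 m

On each constant-a segment, Δv = aΔt and Δx = v₀Δt + ½aΔt²; chain segment to segment.
0–1 s: v starts 7 m/s; Δx = 7·1 + ½·3·1² = 8.5 m; v ends 10 m/s.
1–6 s: v starts 10 m/s; Δx = 10·5 + ½·-5·5² = -12.5 m; v ends -15 m/s.
x(6) = -9 + Σ Δx = -13 m.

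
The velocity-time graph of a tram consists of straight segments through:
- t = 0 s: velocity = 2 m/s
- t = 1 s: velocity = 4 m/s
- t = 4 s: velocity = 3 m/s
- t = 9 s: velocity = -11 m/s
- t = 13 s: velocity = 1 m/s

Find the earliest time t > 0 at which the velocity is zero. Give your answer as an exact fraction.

t = 71/14 s

v changes sign on 4–9 s (from 3 to -11); the graph is linear there, so v = 0 at t = 4 + (-3)·(9 − 4)/(-11 − 3) = 71/14 s.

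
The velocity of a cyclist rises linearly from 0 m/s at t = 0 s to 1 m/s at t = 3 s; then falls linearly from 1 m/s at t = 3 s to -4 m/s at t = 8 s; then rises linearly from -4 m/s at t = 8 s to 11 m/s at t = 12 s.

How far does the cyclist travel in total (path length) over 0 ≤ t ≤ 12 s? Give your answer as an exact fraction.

424/15 m

Distance (not displacement) is the total path length: add the absolute areas under v-t.
0–3 s: |½(0 + 1)(3)| = 1.5 m
3–8 s: v = 0 at t = 4 s; triangle areas 0.5 + 8 = 8.5 m
8–12 s: v = 0 at t = 136/15 s; triangle areas 32/15 + 242/15 = 274/15 m
Total distance = 424/15 m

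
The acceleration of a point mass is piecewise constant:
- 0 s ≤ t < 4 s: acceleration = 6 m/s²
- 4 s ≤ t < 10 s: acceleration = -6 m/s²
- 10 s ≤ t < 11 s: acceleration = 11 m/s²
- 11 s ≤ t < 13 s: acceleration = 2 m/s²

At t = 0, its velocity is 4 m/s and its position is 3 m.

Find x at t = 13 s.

On each constant-a segment, Δv = aΔt and Δx = v₀Δt + ½aΔt²; chain segment to segment.
0–4 s: v starts 4 m/s; Δx = 4·4 + ½·6·4² = 64 m; v ends 28 m/s.
4–10 s: v starts 28 m/s; Δx = 28·6 + ½·-6·6² = 60 m; v ends -8 m/s.
10–11 s: v starts -8 m/s; Δx = -8·1 + ½·11·1² = -2.5 m; v ends 3 m/s.
11–13 s: v starts 3 m/s; Δx = 3·2 + ½·2·2² = 10 m; v ends 7 m/s.
x(13) = 3 + Σ Δx = 134.5 m.

134.5 m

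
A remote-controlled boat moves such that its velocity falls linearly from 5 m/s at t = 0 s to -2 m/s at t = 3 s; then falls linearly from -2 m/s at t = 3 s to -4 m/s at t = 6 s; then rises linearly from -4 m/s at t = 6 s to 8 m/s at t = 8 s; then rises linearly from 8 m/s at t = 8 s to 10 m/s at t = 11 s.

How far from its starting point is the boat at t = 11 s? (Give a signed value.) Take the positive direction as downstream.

Net displacement equals the area under the velocity-time graph (areas below the axis count negative).
0–3 s: ½(5 + -2)(3) = 4.5 m
3–6 s: ½(-2 + -4)(3) = -9 m
6–8 s: ½(-4 + 8)(2) = 4 m
8–11 s: ½(8 + 10)(3) = 27 m
Net displacement = 26.5 m

26.5 m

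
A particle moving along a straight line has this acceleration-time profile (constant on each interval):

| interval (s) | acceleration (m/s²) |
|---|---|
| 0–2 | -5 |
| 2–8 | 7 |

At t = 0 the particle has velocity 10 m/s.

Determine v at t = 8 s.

Δv equals the area under the a-t graph; then v = v₀ + Δv.
0–2 s: -5 × 2 = -10 m/s
2–8 s: 7 × 6 = 42 m/s
Δv = 32 m/s, so v(8) = 10 + (32) = 42 m/s.

42 m/s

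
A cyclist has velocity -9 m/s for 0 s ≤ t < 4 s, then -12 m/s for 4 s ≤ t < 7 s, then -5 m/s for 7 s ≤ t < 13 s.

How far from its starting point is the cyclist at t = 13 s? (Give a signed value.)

Net displacement equals the area under the velocity-time graph (areas below the axis count negative).
0–4 s: -9 × 4 = -36 m
4–7 s: -12 × 3 = -36 m
7–13 s: -5 × 6 = -30 m
Net displacement = -102 m

-102 m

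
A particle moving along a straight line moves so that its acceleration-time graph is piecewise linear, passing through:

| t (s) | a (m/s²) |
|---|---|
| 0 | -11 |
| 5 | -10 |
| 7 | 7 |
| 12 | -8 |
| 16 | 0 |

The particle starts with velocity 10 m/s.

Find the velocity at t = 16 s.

-64 m/s

Δv equals the area under the a-t graph; then v = v₀ + Δv.
0–5 s: ½(-11 + -10)(5) = -52.5 m/s
5–7 s: ½(-10 + 7)(2) = -3 m/s
7–12 s: ½(7 + -8)(5) = -2.5 m/s
12–16 s: ½(-8 + 0)(4) = -16 m/s
Δv = -74 m/s, so v(16) = 10 + (-74) = -64 m/s.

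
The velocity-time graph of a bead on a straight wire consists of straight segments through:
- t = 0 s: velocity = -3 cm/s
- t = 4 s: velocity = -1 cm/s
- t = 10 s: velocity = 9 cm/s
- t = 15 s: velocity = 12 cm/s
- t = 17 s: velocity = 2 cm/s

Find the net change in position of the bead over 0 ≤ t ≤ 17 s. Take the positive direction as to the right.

Displacement is the signed area under the v-t curve.
0–4 s: ½(-3 + -1)(4) = -8 cm
4–10 s: ½(-1 + 9)(6) = 24 cm
10–15 s: ½(9 + 12)(5) = 52.5 cm
15–17 s: ½(12 + 2)(2) = 14 cm
Net displacement = 82.5 cm

82.5 cm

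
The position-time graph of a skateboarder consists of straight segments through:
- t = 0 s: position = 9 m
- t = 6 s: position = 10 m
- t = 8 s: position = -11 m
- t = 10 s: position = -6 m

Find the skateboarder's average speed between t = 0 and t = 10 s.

2.7 m/s

Average speed = (total path length)/(elapsed time); on a piecewise-linear x-t graph the path length is Σ|Δx|.
0–6 s: |Δx| = |10 − 9| = 1 m
6–8 s: |Δx| = |-11 − 10| = 21 m
8–10 s: |Δx| = |-6 − -11| = 5 m
Total path = 27 m; average speed = 27/10 = 2.7 m/s.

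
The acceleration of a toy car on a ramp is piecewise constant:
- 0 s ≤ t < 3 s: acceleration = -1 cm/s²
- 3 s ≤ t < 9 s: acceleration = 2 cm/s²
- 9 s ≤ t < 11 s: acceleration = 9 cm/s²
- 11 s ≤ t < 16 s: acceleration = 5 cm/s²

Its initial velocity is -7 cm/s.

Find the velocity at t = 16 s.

Δv equals the area under the a-t graph; then v = v₀ + Δv.
0–3 s: -1 × 3 = -3 cm/s
3–9 s: 2 × 6 = 12 cm/s
9–11 s: 9 × 2 = 18 cm/s
11–16 s: 5 × 5 = 25 cm/s
Δv = 52 cm/s, so v(16) = -7 + (52) = 45 cm/s.

45 cm/s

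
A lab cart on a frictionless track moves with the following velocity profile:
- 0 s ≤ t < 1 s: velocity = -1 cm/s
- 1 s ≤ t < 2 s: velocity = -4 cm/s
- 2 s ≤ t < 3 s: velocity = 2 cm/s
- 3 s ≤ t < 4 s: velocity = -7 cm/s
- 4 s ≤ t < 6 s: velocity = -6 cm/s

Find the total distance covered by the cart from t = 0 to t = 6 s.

26 cm

Distance (not displacement) is the total path length: add the absolute areas under v-t.
0–1 s: |-1| × 1 = 1 cm
1–2 s: |-4| × 1 = 4 cm
2–3 s: |2| × 1 = 2 cm
3–4 s: |-7| × 1 = 7 cm
4–6 s: |-6| × 2 = 12 cm
Total distance = 26 cm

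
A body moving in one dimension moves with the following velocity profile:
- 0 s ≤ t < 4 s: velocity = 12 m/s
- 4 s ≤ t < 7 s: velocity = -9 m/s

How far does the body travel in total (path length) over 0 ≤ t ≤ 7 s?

Distance (not displacement) is the total path length: add the absolute areas under v-t.
0–4 s: |12| × 4 = 48 m
4–7 s: |-9| × 3 = 27 m
Total distance = 75 m

75 m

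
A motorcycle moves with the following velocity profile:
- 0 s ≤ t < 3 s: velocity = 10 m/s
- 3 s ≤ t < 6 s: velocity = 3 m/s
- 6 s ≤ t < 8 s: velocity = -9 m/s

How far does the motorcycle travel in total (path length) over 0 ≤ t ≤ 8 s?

Total distance travelled is ∫|v| dt — sum the magnitudes of each area piece.
0–3 s: |10| × 3 = 30 m
3–6 s: |3| × 3 = 9 m
6–8 s: |-9| × 2 = 18 m
Total distance = 57 m

57 m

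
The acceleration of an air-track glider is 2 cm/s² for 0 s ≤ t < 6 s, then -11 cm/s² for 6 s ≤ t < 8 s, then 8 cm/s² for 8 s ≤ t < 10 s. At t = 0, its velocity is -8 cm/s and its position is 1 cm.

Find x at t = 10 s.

-45 cm

On each constant-a segment, Δv = aΔt and Δx = v₀Δt + ½aΔt²; chain segment to segment.
0–6 s: v starts -8 cm/s; Δx = -8·6 + ½·2·6² = -12 cm; v ends 4 cm/s.
6–8 s: v starts 4 cm/s; Δx = 4·2 + ½·-11·2² = -14 cm; v ends -18 cm/s.
8–10 s: v starts -18 cm/s; Δx = -18·2 + ½·8·2² = -20 cm; v ends -2 cm/s.
x(10) = 1 + Σ Δx = -45 cm.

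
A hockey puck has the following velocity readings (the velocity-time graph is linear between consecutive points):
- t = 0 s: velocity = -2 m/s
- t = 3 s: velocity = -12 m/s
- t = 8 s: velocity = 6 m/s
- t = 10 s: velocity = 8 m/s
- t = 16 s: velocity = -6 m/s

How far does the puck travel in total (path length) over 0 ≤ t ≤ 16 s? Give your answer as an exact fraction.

Distance (not displacement) is the total path length: add the absolute areas under v-t.
0–3 s: |½(-2 + -12)(3)| = 21 m
3–8 s: v = 0 at t = 19/3 s; triangle areas 20 + 5 = 25 m
8–10 s: |½(6 + 8)(2)| = 14 m
10–16 s: v = 0 at t = 94/7 s; triangle areas 96/7 + 54/7 = 150/7 m
Total distance = 570/7 m

570/7 m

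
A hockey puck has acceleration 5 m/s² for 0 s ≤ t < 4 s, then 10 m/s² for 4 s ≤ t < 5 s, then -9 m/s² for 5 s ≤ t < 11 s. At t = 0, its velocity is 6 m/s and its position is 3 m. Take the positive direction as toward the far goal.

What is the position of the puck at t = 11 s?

152 m

On each constant-a segment, Δv = aΔt and Δx = v₀Δt + ½aΔt²; chain segment to segment.
0–4 s: v starts 6 m/s; Δx = 6·4 + ½·5·4² = 64 m; v ends 26 m/s.
4–5 s: v starts 26 m/s; Δx = 26·1 + ½·10·1² = 31 m; v ends 36 m/s.
5–11 s: v starts 36 m/s; Δx = 36·6 + ½·-9·6² = 54 m; v ends -18 m/s.
x(11) = 3 + Σ Δx = 152 m.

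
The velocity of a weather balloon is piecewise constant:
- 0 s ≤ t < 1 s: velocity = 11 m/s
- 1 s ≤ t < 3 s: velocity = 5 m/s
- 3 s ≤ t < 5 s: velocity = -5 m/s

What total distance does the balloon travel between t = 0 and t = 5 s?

Distance (not displacement) is the total path length: add the absolute areas under v-t.
0–1 s: |11| × 1 = 11 m
1–3 s: |5| × 2 = 10 m
3–5 s: |-5| × 2 = 10 m
Total distance = 31 m

31 m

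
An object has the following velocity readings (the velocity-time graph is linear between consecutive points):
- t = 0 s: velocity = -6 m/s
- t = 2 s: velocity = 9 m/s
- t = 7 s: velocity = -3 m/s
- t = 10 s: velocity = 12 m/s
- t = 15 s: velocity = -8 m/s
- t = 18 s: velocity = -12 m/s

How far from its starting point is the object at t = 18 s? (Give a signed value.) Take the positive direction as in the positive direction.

Net displacement equals the area under the velocity-time graph (areas below the axis count negative).
0–2 s: ½(-6 + 9)(2) = 3 m
2–7 s: ½(9 + -3)(5) = 15 m
7–10 s: ½(-3 + 12)(3) = 13.5 m
10–15 s: ½(12 + -8)(5) = 10 m
15–18 s: ½(-8 + -12)(3) = -30 m
Net displacement = 11.5 m

11.5 m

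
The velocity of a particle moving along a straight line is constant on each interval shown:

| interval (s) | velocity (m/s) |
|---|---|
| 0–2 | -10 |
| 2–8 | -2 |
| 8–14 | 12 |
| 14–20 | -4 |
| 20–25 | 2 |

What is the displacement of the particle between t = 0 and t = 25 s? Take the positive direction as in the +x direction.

Displacement is the signed area under the v-t curve.
0–2 s: -10 × 2 = -20 m
2–8 s: -2 × 6 = -12 m
8–14 s: 12 × 6 = 72 m
14–20 s: -4 × 6 = -24 m
20–25 s: 2 × 5 = 10 m
Net displacement = 26 m

26 m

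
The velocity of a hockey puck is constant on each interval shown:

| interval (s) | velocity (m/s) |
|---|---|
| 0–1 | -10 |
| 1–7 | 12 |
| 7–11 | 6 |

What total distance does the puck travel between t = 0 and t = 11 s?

106 m

Distance (not displacement) is the total path length: add the absolute areas under v-t.
0–1 s: |-10| × 1 = 10 m
1–7 s: |12| × 6 = 72 m
7–11 s: |6| × 4 = 24 m
Total distance = 106 m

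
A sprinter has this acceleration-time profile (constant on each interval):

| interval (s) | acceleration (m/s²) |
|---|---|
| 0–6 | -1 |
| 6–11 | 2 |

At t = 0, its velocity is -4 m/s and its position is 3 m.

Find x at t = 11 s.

On each constant-a segment, Δv = aΔt and Δx = v₀Δt + ½aΔt²; chain segment to segment.
0–6 s: v starts -4 m/s; Δx = -4·6 + ½·-1·6² = -42 m; v ends -10 m/s.
6–11 s: v starts -10 m/s; Δx = -10·5 + ½·2·5² = -25 m; v ends 0 m/s.
x(11) = 3 + Σ Δx = -64 m.

-64 m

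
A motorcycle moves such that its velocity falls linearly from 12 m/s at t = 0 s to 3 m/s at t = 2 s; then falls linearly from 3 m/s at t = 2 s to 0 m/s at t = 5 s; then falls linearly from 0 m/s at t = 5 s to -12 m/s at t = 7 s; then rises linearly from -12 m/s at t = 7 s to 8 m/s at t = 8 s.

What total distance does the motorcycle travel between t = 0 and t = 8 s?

36.7 m

Total distance travelled is ∫|v| dt — sum the magnitudes of each area piece.
0–2 s: |½(12 + 3)(2)| = 15 m
2–5 s: |½(3 + 0)(3)| = 4.5 m
5–7 s: |½(0 + -12)(2)| = 12 m
7–8 s: v = 0 at t = 7.6 s; triangle areas 3.6 + 1.6 = 5.2 m
Total distance = 36.7 m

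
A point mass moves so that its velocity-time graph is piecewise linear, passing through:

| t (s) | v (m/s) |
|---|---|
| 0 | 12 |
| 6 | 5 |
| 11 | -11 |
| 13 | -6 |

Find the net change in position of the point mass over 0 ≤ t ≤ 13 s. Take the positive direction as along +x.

19 m

Net displacement equals the area under the velocity-time graph (areas below the axis count negative).
0–6 s: ½(12 + 5)(6) = 51 m
6–11 s: ½(5 + -11)(5) = -15 m
11–13 s: ½(-11 + -6)(2) = -17 m
Net displacement = 19 m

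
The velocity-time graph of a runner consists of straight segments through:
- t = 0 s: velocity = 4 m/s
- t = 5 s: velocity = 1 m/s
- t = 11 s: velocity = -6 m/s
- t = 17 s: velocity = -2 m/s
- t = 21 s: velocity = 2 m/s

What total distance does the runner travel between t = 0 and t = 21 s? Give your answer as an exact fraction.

Total distance travelled is ∫|v| dt — sum the magnitudes of each area piece.
0–5 s: |½(4 + 1)(5)| = 12.5 m
5–11 s: v = 0 at t = 41/7 s; triangle areas 3/7 + 108/7 = 111/7 m
11–17 s: |½(-6 + -2)(6)| = 24 m
17–21 s: v = 0 at t = 19 s; triangle areas 2 + 2 = 4 m
Total distance = 789/14 m

789/14 m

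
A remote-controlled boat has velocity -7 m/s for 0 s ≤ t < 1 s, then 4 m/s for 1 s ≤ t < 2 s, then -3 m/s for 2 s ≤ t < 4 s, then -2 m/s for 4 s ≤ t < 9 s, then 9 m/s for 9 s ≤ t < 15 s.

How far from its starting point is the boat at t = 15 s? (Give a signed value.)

Displacement is the signed area under the v-t curve.
0–1 s: -7 × 1 = -7 m
1–2 s: 4 × 1 = 4 m
2–4 s: -3 × 2 = -6 m
4–9 s: -2 × 5 = -10 m
9–15 s: 9 × 6 = 54 m
Net displacement = 35 m

35 m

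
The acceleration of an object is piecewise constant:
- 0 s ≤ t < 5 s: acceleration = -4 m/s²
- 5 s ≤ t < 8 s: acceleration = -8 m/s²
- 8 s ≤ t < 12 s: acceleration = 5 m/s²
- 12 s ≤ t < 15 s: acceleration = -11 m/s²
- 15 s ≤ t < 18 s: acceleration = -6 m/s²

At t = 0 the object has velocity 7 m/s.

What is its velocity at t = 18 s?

Δv equals the area under the a-t graph; then v = v₀ + Δv.
0–5 s: -4 × 5 = -20 m/s
5–8 s: -8 × 3 = -24 m/s
8–12 s: 5 × 4 = 20 m/s
12–15 s: -11 × 3 = -33 m/s
15–18 s: -6 × 3 = -18 m/s
Δv = -75 m/s, so v(18) = 7 + (-75) = -68 m/s.

-68 m/s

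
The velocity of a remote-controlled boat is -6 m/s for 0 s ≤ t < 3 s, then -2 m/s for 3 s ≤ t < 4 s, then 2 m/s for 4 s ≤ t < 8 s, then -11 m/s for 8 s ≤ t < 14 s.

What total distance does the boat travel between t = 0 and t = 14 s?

94 m

Distance (not displacement) is the total path length: add the absolute areas under v-t.
0–3 s: |-6| × 3 = 18 m
3–4 s: |-2| × 1 = 2 m
4–8 s: |2| × 4 = 8 m
8–14 s: |-11| × 6 = 66 m
Total distance = 94 m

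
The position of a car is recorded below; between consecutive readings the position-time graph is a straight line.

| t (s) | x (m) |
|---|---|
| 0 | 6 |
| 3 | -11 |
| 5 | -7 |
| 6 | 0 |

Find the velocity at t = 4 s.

2 m/s

Velocity is the slope of the x-t graph on 3–5 s: (-7 − -11)/(5 − 3) = 2 m/s.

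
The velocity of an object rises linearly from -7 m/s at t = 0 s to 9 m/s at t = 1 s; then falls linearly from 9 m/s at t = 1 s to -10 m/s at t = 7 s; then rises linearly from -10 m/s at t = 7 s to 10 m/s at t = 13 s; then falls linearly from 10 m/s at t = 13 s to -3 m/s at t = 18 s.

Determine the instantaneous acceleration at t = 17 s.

Acceleration is the slope of the v-t graph on 13–18 s: (-3 − 10)/(18 − 13) = -2.6 m/s².

-2.6 m/s²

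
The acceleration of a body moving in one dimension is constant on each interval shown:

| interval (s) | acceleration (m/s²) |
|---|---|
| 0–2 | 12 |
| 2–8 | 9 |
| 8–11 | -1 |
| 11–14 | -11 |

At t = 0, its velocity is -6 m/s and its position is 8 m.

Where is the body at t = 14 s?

On each constant-a segment, Δv = aΔt and Δx = v₀Δt + ½aΔt²; chain segment to segment.
0–2 s: v starts -6 m/s; Δx = -6·2 + ½·12·2² = 12 m; v ends 18 m/s.
2–8 s: v starts 18 m/s; Δx = 18·6 + ½·9·6² = 270 m; v ends 72 m/s.
8–11 s: v starts 72 m/s; Δx = 72·3 + ½·-1·3² = 211.5 m; v ends 69 m/s.
11–14 s: v starts 69 m/s; Δx = 69·3 + ½·-11·3² = 157.5 m; v ends 36 m/s.
x(14) = 8 + Σ Δx = 659 m.

659 m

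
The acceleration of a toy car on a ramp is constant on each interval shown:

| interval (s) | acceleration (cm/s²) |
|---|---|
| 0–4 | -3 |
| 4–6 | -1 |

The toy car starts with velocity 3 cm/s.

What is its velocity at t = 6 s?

-11 cm/s

Δv equals the area under the a-t graph; then v = v₀ + Δv.
0–4 s: -3 × 4 = -12 cm/s
4–6 s: -1 × 2 = -2 cm/s
Δv = -14 cm/s, so v(6) = 3 + (-14) = -11 cm/s.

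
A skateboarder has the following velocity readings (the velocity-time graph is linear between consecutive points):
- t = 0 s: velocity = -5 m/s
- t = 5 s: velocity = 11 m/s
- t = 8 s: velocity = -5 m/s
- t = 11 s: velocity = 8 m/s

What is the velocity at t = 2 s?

On 0–5 s the graph is linear from -5 to 11 m/s: v(2) = -5 + (11 − -5)·(2 − 0)/(5 − 0) = 1.4 m/s.

1.4 m/s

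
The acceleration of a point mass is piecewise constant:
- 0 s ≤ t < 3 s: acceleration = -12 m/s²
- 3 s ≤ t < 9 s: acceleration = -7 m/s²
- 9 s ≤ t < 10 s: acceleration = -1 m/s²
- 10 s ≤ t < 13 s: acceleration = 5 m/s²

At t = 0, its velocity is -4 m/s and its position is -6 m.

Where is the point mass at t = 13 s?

-747 m

On each constant-a segment, Δv = aΔt and Δx = v₀Δt + ½aΔt²; chain segment to segment.
0–3 s: v starts -4 m/s; Δx = -4·3 + ½·-12·3² = -66 m; v ends -40 m/s.
3–9 s: v starts -40 m/s; Δx = -40·6 + ½·-7·6² = -366 m; v ends -82 m/s.
9–10 s: v starts -82 m/s; Δx = -82·1 + ½·-1·1² = -82.5 m; v ends -83 m/s.
10–13 s: v starts -83 m/s; Δx = -83·3 + ½·5·3² = -226.5 m; v ends -68 m/s.
x(13) = -6 + Σ Δx = -747 m.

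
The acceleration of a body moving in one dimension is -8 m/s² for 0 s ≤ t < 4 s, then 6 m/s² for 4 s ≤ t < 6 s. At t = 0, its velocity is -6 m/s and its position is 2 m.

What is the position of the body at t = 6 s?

-150 m

On each constant-a segment, Δv = aΔt and Δx = v₀Δt + ½aΔt²; chain segment to segment.
0–4 s: v starts -6 m/s; Δx = -6·4 + ½·-8·4² = -88 m; v ends -38 m/s.
4–6 s: v starts -38 m/s; Δx = -38·2 + ½·6·2² = -64 m; v ends -26 m/s.
x(6) = 2 + Σ Δx = -150 m.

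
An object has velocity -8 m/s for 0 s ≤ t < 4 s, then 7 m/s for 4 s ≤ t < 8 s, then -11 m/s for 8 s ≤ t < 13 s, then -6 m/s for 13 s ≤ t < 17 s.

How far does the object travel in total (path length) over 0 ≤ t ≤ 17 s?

Distance (not displacement) is the total path length: add the absolute areas under v-t.
0–4 s: |-8| × 4 = 32 m
4–8 s: |7| × 4 = 28 m
8–13 s: |-11| × 5 = 55 m
13–17 s: |-6| × 4 = 24 m
Total distance = 139 m

139 m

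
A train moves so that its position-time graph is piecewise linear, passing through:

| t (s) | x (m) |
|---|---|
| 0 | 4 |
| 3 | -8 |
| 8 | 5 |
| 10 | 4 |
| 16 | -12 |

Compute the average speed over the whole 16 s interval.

Average speed = (total path length)/(elapsed time); on a piecewise-linear x-t graph the path length is Σ|Δx|.
0–3 s: |Δx| = |-8 − 4| = 12 m
3–8 s: |Δx| = |5 − -8| = 13 m
8–10 s: |Δx| = |4 − 5| = 1 m
10–16 s: |Δx| = |-12 − 4| = 16 m
Total path = 42 m; average speed = 42/16 = 2.625 m/s.

2.625 m/s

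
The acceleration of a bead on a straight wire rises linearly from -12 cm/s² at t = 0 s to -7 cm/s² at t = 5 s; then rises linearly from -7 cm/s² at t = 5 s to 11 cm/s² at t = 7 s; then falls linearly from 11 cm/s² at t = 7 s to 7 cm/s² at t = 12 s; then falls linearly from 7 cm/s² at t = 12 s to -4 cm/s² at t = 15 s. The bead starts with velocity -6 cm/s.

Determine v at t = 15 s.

Δv equals the area under the a-t graph; then v = v₀ + Δv.
0–5 s: ½(-12 + -7)(5) = -47.5 cm/s
5–7 s: ½(-7 + 11)(2) = 4 cm/s
7–12 s: ½(11 + 7)(5) = 45 cm/s
12–15 s: ½(7 + -4)(3) = 4.5 cm/s
Δv = 6 cm/s, so v(15) = -6 + (6) = 0 cm/s.

0 cm/s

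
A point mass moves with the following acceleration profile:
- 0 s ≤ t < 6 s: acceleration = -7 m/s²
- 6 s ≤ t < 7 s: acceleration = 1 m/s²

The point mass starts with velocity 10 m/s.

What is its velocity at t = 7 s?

Δv equals the area under the a-t graph; then v = v₀ + Δv.
0–6 s: -7 × 6 = -42 m/s
6–7 s: 1 × 1 = 1 m/s
Δv = -41 m/s, so v(7) = 10 + (-41) = -31 m/s.

-31 m/s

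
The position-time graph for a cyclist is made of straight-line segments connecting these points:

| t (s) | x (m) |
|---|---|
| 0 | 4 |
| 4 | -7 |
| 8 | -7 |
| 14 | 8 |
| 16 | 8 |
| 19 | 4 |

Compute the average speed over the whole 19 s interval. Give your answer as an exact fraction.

Average speed = (total path length)/(elapsed time); on a piecewise-linear x-t graph the path length is Σ|Δx|.
0–4 s: |Δx| = |-7 − 4| = 11 m
4–8 s: |Δx| = |-7 − -7| = 0 m
8–14 s: |Δx| = |8 − -7| = 15 m
14–16 s: |Δx| = |8 − 8| = 0 m
16–19 s: |Δx| = |4 − 8| = 4 m
Total path = 30 m; average speed = 30/19 = 30/19 m/s.

30/19 m/s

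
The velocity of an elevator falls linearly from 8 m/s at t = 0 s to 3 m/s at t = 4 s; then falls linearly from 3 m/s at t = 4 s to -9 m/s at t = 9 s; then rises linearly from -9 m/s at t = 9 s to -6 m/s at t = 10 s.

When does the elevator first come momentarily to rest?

v changes sign on 4–9 s (from 3 to -9); the graph is linear there, so v = 0 at t = 4 + (-3)·(9 − 4)/(-9 − 3) = 5.25 s.

t = 5.25 s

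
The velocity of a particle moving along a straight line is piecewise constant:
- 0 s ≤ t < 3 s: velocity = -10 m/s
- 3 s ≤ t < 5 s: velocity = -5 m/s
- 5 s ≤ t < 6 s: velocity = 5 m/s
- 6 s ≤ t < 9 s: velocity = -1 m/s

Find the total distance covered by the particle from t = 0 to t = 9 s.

Distance (not displacement) is the total path length: add the absolute areas under v-t.
0–3 s: |-10| × 3 = 30 m
3–5 s: |-5| × 2 = 10 m
5–6 s: |5| × 1 = 5 m
6–9 s: |-1| × 3 = 3 m
Total distance = 48 m

48 m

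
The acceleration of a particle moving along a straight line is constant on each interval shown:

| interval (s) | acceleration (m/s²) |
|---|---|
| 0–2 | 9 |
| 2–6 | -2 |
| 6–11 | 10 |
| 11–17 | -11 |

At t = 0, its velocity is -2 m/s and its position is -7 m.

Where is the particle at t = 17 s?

370 m

On each constant-a segment, Δv = aΔt and Δx = v₀Δt + ½aΔt²; chain segment to segment.
0–2 s: v starts -2 m/s; Δx = -2·2 + ½·9·2² = 14 m; v ends 16 m/s.
2–6 s: v starts 16 m/s; Δx = 16·4 + ½·-2·4² = 48 m; v ends 8 m/s.
6–11 s: v starts 8 m/s; Δx = 8·5 + ½·10·5² = 165 m; v ends 58 m/s.
11–17 s: v starts 58 m/s; Δx = 58·6 + ½·-11·6² = 150 m; v ends -8 m/s.
x(17) = -7 + Σ Δx = 370 m.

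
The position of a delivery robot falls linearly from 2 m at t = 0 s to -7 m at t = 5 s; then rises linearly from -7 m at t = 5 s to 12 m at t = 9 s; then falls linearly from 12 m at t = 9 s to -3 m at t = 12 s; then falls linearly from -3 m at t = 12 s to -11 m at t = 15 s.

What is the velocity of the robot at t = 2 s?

-1.8 m/s

Velocity is the slope of the x-t graph on 0–5 s: (-7 − 2)/(5 − 0) = -1.8 m/s.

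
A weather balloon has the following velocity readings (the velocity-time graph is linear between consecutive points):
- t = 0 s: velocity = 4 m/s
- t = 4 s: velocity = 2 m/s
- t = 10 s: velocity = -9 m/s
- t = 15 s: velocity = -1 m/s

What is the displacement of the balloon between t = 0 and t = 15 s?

Displacement is the signed area under the v-t curve.
0–4 s: ½(4 + 2)(4) = 12 m
4–10 s: ½(2 + -9)(6) = -21 m
10–15 s: ½(-9 + -1)(5) = -25 m
Net displacement = -34 m

-34 m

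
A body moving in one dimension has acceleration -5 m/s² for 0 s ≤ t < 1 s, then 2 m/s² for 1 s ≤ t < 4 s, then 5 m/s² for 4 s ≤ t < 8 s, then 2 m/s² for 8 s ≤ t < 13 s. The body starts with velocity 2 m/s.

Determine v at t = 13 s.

Δv equals the area under the a-t graph; then v = v₀ + Δv.
0–1 s: -5 × 1 = -5 m/s
1–4 s: 2 × 3 = 6 m/s
4–8 s: 5 × 4 = 20 m/s
8–13 s: 2 × 5 = 10 m/s
Δv = 31 m/s, so v(13) = 2 + (31) = 33 m/s.

33 m/s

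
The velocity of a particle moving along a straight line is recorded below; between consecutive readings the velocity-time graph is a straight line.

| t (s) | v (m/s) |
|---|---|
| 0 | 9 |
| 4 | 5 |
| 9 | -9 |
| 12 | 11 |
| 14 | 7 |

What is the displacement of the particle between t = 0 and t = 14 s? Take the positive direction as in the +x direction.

Net displacement equals the area under the velocity-time graph (areas below the axis count negative).
0–4 s: ½(9 + 5)(4) = 28 m
4–9 s: ½(5 + -9)(5) = -10 m
9–12 s: ½(-9 + 11)(3) = 3 m
12–14 s: ½(11 + 7)(2) = 18 m
Net displacement = 39 m

39 m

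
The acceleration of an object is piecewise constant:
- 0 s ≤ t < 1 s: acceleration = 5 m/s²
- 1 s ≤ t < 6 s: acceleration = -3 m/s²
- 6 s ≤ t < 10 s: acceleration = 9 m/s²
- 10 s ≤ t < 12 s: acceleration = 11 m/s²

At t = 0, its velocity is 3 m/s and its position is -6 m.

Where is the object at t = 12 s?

On each constant-a segment, Δv = aΔt and Δx = v₀Δt + ½aΔt²; chain segment to segment.
0–1 s: v starts 3 m/s; Δx = 3·1 + ½·5·1² = 5.5 m; v ends 8 m/s.
1–6 s: v starts 8 m/s; Δx = 8·5 + ½·-3·5² = 2.5 m; v ends -7 m/s.
6–10 s: v starts -7 m/s; Δx = -7·4 + ½·9·4² = 44 m; v ends 29 m/s.
10–12 s: v starts 29 m/s; Δx = 29·2 + ½·11·2² = 80 m; v ends 51 m/s.
x(12) = -6 + Σ Δx = 126 m.

126 m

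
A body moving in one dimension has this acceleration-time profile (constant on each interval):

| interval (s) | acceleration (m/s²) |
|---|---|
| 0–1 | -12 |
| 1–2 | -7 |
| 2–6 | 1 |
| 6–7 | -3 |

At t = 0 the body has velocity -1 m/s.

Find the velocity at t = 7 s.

-19 m/s

Δv equals the area under the a-t graph; then v = v₀ + Δv.
0–1 s: -12 × 1 = -12 m/s
1–2 s: -7 × 1 = -7 m/s
2–6 s: 1 × 4 = 4 m/s
6–7 s: -3 × 1 = -3 m/s
Δv = -18 m/s, so v(7) = -1 + (-18) = -19 m/s.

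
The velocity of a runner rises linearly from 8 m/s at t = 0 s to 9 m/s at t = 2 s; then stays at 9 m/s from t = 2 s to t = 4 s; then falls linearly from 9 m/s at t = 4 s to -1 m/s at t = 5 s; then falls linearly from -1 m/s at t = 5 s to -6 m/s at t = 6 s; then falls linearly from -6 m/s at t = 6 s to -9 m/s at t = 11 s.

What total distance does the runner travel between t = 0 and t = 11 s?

80.1 m

Total distance travelled is ∫|v| dt — sum the magnitudes of each area piece.
0–2 s: |½(8 + 9)(2)| = 17 m
2–4 s: |9| × 2 = 18 m
4–5 s: v = 0 at t = 4.9 s; triangle areas 4.05 + 0.05 = 4.1 m
5–6 s: |½(-1 + -6)(1)| = 3.5 m
6–11 s: |½(-6 + -9)(5)| = 37.5 m
Total distance = 80.1 m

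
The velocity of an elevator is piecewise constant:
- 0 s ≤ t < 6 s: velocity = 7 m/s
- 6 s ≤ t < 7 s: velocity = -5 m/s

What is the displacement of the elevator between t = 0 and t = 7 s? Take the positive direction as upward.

37 m

Net displacement equals the area under the velocity-time graph (areas below the axis count negative).
0–6 s: 7 × 6 = 42 m
6–7 s: -5 × 1 = -5 m
Net displacement = 37 m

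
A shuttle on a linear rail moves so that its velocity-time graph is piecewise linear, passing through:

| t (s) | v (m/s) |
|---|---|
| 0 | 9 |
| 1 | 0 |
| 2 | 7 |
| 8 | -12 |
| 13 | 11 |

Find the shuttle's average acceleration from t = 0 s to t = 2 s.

-1 m/s²

Average acceleration = Δv/Δt = (7 − 9)/(2 − 0) = -1 m/s².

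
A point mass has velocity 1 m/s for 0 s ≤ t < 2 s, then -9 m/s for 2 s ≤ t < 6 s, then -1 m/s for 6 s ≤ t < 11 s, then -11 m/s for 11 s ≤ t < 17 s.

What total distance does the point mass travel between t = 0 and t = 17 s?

109 m

Distance (not displacement) is the total path length: add the absolute areas under v-t.
0–2 s: |1| × 2 = 2 m
2–6 s: |-9| × 4 = 36 m
6–11 s: |-1| × 5 = 5 m
11–17 s: |-11| × 6 = 66 m
Total distance = 109 m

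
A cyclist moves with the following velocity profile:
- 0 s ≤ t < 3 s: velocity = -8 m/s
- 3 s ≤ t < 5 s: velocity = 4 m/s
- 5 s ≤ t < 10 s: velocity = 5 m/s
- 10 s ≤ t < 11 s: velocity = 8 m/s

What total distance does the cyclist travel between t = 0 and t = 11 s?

65 m

Total distance travelled is ∫|v| dt — sum the magnitudes of each area piece.
0–3 s: |-8| × 3 = 24 m
3–5 s: |4| × 2 = 8 m
5–10 s: |5| × 5 = 25 m
10–11 s: |8| × 1 = 8 m
Total distance = 65 m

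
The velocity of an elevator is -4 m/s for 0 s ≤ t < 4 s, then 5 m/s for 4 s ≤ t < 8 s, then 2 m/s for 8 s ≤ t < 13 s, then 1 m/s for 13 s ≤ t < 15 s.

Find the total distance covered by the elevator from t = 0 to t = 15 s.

Total distance travelled is ∫|v| dt — sum the magnitudes of each area piece.
0–4 s: |-4| × 4 = 16 m
4–8 s: |5| × 4 = 20 m
8–13 s: |2| × 5 = 10 m
13–15 s: |1| × 2 = 2 m
Total distance = 48 m

48 m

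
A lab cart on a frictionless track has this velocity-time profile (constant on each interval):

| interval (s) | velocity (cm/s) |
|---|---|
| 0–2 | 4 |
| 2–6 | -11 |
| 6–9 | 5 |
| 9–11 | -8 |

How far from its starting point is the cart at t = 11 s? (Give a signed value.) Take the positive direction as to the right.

-37 cm

Displacement is the signed area under the v-t curve.
0–2 s: 4 × 2 = 8 cm
2–6 s: -11 × 4 = -44 cm
6–9 s: 5 × 3 = 15 cm
9–11 s: -8 × 2 = -16 cm
Net displacement = -37 cm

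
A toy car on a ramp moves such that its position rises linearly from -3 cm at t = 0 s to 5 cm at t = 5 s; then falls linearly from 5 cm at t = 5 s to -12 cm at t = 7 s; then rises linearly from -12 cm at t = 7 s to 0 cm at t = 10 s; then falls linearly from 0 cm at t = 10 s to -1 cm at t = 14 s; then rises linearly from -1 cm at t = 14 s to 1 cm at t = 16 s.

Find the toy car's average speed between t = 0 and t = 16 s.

2.5 cm/s

Average speed = (total path length)/(elapsed time); on a piecewise-linear x-t graph the path length is Σ|Δx|.
0–5 s: |Δx| = |5 − -3| = 8 cm
5–7 s: |Δx| = |-12 − 5| = 17 cm
7–10 s: |Δx| = |0 − -12| = 12 cm
10–14 s: |Δx| = |-1 − 0| = 1 cm
14–16 s: |Δx| = |1 − -1| = 2 cm
Total path = 40 cm; average speed = 40/16 = 2.5 cm/s.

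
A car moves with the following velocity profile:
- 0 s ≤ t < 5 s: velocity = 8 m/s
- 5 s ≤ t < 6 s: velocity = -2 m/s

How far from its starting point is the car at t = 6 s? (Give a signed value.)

38 m

Net displacement equals the area under the velocity-time graph (areas below the axis count negative).
0–5 s: 8 × 5 = 40 m
5–6 s: -2 × 1 = -2 m
Net displacement = 38 m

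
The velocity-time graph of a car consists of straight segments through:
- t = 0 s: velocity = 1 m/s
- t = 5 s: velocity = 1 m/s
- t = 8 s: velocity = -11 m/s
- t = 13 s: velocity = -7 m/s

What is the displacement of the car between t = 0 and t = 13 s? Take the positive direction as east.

-55 m

Displacement is the signed area under the v-t curve.
0–5 s: 1 × 5 = 5 m
5–8 s: ½(1 + -11)(3) = -15 m
8–13 s: ½(-11 + -7)(5) = -45 m
Net displacement = -55 m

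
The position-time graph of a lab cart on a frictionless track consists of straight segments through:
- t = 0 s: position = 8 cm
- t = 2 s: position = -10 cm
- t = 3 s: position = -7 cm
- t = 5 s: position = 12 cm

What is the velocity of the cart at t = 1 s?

Velocity is the slope of the x-t graph on 0–2 s: (-10 − 8)/(2 − 0) = -9 cm/s.

-9 cm/s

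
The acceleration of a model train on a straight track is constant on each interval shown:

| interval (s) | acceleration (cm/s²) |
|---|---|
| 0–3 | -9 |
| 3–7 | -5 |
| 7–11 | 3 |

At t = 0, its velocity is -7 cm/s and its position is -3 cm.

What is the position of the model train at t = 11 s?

On each constant-a segment, Δv = aΔt and Δx = v₀Δt + ½aΔt²; chain segment to segment.
0–3 s: v starts -7 cm/s; Δx = -7·3 + ½·-9·3² = -61.5 cm; v ends -34 cm/s.
3–7 s: v starts -34 cm/s; Δx = -34·4 + ½·-5·4² = -176 cm; v ends -54 cm/s.
7–11 s: v starts -54 cm/s; Δx = -54·4 + ½·3·4² = -192 cm; v ends -42 cm/s.
x(11) = -3 + Σ Δx = -432.5 cm.

-432.5 cm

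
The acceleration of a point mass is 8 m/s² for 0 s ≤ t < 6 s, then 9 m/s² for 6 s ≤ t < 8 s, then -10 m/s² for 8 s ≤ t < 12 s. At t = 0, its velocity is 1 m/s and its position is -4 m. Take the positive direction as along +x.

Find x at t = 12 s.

On each constant-a segment, Δv = aΔt and Δx = v₀Δt + ½aΔt²; chain segment to segment.
0–6 s: v starts 1 m/s; Δx = 1·6 + ½·8·6² = 150 m; v ends 49 m/s.
6–8 s: v starts 49 m/s; Δx = 49·2 + ½·9·2² = 116 m; v ends 67 m/s.
8–12 s: v starts 67 m/s; Δx = 67·4 + ½·-10·4² = 188 m; v ends 27 m/s.
x(12) = -4 + Σ Δx = 450 m.

450 m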